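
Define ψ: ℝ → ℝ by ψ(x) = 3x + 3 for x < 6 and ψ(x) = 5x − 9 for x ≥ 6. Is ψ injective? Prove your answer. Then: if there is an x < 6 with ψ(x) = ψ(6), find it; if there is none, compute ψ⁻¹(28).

37/5

Both pieces are strictly increasing (slopes 3 and 5), so each is injective on its own interval.
The left piece maps (−∞, 6) onto (−∞, 21); the right piece maps [6, ∞) onto [21, ∞).
These images are disjoint, so no value is attained by both pieces. So ψ is injective.
Because the two images are disjoint, no x < 6 has ψ(x) = ψ(6), so we compute ψ⁻¹(28): 28 lies in [21, ∞), so solve 5x − 9 = 28: x = (28 + 9)/5 = 37/5.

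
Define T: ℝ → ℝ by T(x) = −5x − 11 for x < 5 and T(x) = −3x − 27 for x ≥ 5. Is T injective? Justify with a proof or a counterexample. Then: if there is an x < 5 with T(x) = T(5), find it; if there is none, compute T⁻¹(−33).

Both pieces are strictly decreasing (slopes −5 and −3), so each is injective on its own interval.
The left piece maps (−∞, 5) onto (−36, ∞); the right piece maps [5, ∞) onto (−∞, −42].
These images are disjoint, so no value is attained by both pieces. So T is injective.
Because the two images are disjoint, no x < 5 has T(x) = T(5), so we compute T⁻¹(−33): −33 lies in (−36, ∞), so solve −5x − 11 = −33: x = (−33 + 11)/(−5) = 22/5.

22/5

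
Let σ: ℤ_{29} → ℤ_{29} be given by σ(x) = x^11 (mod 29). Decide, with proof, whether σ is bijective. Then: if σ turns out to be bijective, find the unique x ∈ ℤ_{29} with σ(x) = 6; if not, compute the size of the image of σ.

Since 29 is prime, the nonzero elements of ℤ_{29} form a cyclic group of order 28.
As gcd(11, 28) = 1, raising to the 11th power is a bijection on this group: if s^11 ≡ t^11 then (st^{−1})^11 = 1, and the only element of order dividing gcd(11, 28) = 1 is 1, so s = t.
With σ(0) = 0 this makes σ injective on all of ℤ_{29}, hence bijective (finite equal-size domain and codomain). In particular σ is bijective.
Since σ is bijective, we find the preimage of 6. The inverse of x ↦ x^11 on (ℤ_{29})^× is x ↦ x^23, because 11·23 = 253 = 9·28 + 1 ≡ 1 (mod 28) and x^{28} = 1 for x ≠ 0 (Fermat). So σ⁻¹(6) = 6^23 mod 29.
Repeated squaring mod 29: 6^1 ≡ 6, 6^2 ≡ 6² = 36 ≡ 7, 6^4 ≡ 7² = 49 ≡ 20, 6^8 ≡ 20² = 400 ≡ 23, 6^16 ≡ 23² = 529 ≡ 7. Since 23 = 16 + 4 + 2 + 1, 6^23 ≡ 7·20·7·6: 7·20 = 140 ≡ 24, then 24·7 = 168 ≡ 23, then 23·6 = 138 ≡ 22. So 6^23 ≡ 22 (mod 29).
Hence σ⁻¹(6) = 22.

22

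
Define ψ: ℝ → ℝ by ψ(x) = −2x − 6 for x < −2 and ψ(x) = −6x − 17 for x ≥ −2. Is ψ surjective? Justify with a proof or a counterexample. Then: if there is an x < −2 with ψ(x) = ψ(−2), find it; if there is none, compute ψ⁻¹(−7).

Both pieces are strictly decreasing (slopes −2 and −6), so each is injective on its own interval.
The left piece maps (−∞, −2) onto (−2, ∞); the right piece maps [−2, ∞) onto (−∞, −5].
The union (−2, ∞) ∪ (−∞, −5] omits the interval between −2 and −5; in particular −2 has no preimage. So ψ is not surjective.
Because the two images are disjoint, no x < −2 has ψ(x) = ψ(−2), so we compute ψ⁻¹(−7): −7 lies in (−∞, −5], so solve −6x − 17 = −7: x = (−7 + 17)/(−6) = −5/3.

-5/3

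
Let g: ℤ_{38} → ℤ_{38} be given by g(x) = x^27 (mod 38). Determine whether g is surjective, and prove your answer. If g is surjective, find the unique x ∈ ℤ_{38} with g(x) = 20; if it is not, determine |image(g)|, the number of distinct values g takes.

6

g(1) = 1^27 = 1.
g(5): Repeated squaring mod 38: 5^1 ≡ 5, 5^2 ≡ 5² = 25, 5^4 ≡ 25² = 625 ≡ 17, 5^8 ≡ 17² = 289 ≡ 23, 5^16 ≡ 23² = 529 ≡ 35. Since 27 = 16 + 8 + 2 + 1, 5^27 ≡ 35·23·25·5: 35·23 = 805 ≡ 7, then 7·25 = 175 ≡ 23, then 23·5 = 115 ≡ 1. So 5^27 ≡ 1 (mod 38).
So g(1) = g(5) = 1 while 1 ≠ 5, thus g is not injective.
A non-injective map from the 38-element set ℤ_{38} to itself takes at most 37 distinct values, so it cannot be surjective. Thus g is not surjective.
Since g is not surjective, we determine |image(g)|. Computing x^27 mod 38 for each x (by repeated squaring, reducing mod 38 at every step), the values g(0), g(1), …, g(37) are: 0, 1, 18, 37, 20, 1, 20, 1, 18, 1, 18, 1, 18, 37, 18, 37, 20, 1, 18, 19, 20, 37, 18, 1, 20, 1, 20, 37, 20, 37, 20, 37, 18, 37, 18, 1, 20, 37.
The distinct values are {0, 1, 18, 19, 20, 37}; there are 6 of them.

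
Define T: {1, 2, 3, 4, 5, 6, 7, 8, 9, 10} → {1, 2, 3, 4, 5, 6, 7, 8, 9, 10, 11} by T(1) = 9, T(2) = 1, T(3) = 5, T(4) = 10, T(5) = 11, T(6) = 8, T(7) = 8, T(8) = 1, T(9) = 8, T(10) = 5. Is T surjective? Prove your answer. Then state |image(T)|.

6

No element maps to 2, so T is not surjective.
The image of T is {1, 5, 8, 9, 10, 11}, which has 6 elements.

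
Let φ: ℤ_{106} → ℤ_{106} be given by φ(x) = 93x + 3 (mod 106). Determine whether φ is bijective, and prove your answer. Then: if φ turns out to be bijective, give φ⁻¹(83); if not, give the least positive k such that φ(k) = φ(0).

Suppose φ(u) = φ(v) in ℤ_{106}. Then 93u + 3 ≡ 93v + 3 (mod 106), so 93(u − v) ≡ 0 (mod 106).
Since gcd(93, 106) = 1, 93 is invertible modulo 106, so u − v ≡ 0 (mod 106), i.e. u = v.
We now compute 93⁻¹ mod 106 explicitly. Euclid's algorithm: 106 = 1·93 + 13, 93 = 7·13 + 2, 13 = 6·2 + 1; back-substituting gives 1 = 57·93 − 50·106, so 93⁻¹ ≡ 57 (mod 106).
For any y ∈ ℤ_{106}, x = 57(y − 3) mod 106 satisfies φ(x) = 93·57(y − 3) + 3 ≡ y (since 93·57 ≡ 1 mod 106). So every y has a preimage.
Hence φ is bijective.
Since φ is bijective, we find φ⁻¹(83): we need 93x ≡ 83 − 3 ≡ 80 (mod 106). Using 93⁻¹ = 57: x ≡ 57·80 = 4560 = 43·106 + 2, so x = 2.
Check: φ(2) = 93·2 + 3 = 189 = 1·106 + 83 ≡ 83 (mod 106).

2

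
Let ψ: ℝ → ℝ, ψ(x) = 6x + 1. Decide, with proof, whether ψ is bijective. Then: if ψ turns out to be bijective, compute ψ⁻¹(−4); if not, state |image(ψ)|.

-5/6

Recall that ψ is injective when ψ(x_1) = ψ(x_2) forces x_1 = x_2.
Suppose ψ(x_1) = ψ(x_2). Then 6x_1 + 1 = 6x_2 + 1, thus 6x_1 = 6x_2, therefore x_1 = x_2.
For any y ∈ ℝ, x = (y − 1)/6 satisfies ψ(x) = y.
Hence ψ is bijective.
Since ψ is bijective, we compute ψ⁻¹(−4) = (−4 − 1)/6 = −5/6.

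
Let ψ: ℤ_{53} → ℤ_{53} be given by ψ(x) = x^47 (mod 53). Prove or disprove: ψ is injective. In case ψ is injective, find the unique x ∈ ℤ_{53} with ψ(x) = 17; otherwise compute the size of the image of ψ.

40

Since 53 is prime, the nonzero elements of ℤ_{53} form a cyclic group of order 52.
As gcd(47, 52) = 1, raising to the 47th power is a bijection on this group: if s^47 ≡ t^47 then (st^{−1})^47 = 1, and the only element of order dividing gcd(47, 52) = 1 is 1, so s = t.
With ψ(0) = 0 this makes ψ injective on all of ℤ_{53}, hence bijective (finite equal-size domain and codomain). In particular ψ is injective.
Since ψ is injective, we find the preimage of 17. The inverse of x ↦ x^47 on (ℤ_{53})^× is x ↦ x^31, because 47·31 = 1457 = 28·52 + 1 ≡ 1 (mod 52) and x^{52} = 1 for x ≠ 0 (Fermat). So ψ⁻¹(17) = 17^31 mod 53.
Repeated squaring mod 53: 17^1 ≡ 17, 17^2 ≡ 17² = 289 ≡ 24, 17^4 ≡ 24² = 576 ≡ 46, 17^8 ≡ 46² = 2116 ≡ 49, 17^16 ≡ 49² = 2401 ≡ 16. Since 31 = 16 + 8 + 4 + 2 + 1, 17^31 ≡ 16·49·46·24·17: 16·49 = 784 ≡ 42, then 42·46 = 1932 ≡ 24, then 24·24 = 576 ≡ 46, then 46·17 = 782 ≡ 40. So 17^31 ≡ 40 (mod 53).
Hence ψ⁻¹(17) = 40.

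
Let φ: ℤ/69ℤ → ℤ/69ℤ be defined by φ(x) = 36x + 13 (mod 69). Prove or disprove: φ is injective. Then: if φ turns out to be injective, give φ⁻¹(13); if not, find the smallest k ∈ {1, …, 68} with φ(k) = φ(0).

23

We have gcd(36, 69) = 3 > 1. Taking x_1 = 0 and x_2 = 23: φ(0) = 13 and φ(23) = 36·23 + 13 = 841 ≡ 13 (mod 69).
So φ(0) = φ(23) while 0 ≠ 23, hence φ is not injective.
Since φ is not injective, we find the least positive k with φ(k) = φ(0): this means 36k ≡ 0 (mod 69), i.e. 69 ∣ 36k. Since gcd(36, 69) = 3, dividing through by 3 this holds exactly when 23 ∣ 12k, and as gcd(12, 23) = 1, exactly when 23 ∣ k.
The smallest positive such k is 23.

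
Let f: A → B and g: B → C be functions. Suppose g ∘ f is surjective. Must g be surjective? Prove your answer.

Let c ∈ C. Since g ∘ f is surjective, some a ∈ A has g(f(a)) = c. Then b = f(a) ∈ B satisfies g(b) = c. So g is surjective.

surjective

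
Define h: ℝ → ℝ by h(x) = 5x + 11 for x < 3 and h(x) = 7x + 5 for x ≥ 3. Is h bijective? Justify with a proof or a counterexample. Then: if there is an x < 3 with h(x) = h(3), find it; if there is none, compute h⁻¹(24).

13/5

Both pieces are strictly increasing (slopes 5 and 7), so each is injective on its own interval.
The left piece maps (−∞, 3) onto (−∞, 26); the right piece maps [3, ∞) onto [26, ∞).
Since 26 = 26, the images partition ℝ: h is injective and surjective, hence bijective.
Because the two images are disjoint, no x < 3 has h(x) = h(3), so we compute h⁻¹(24): 24 lies in (−∞, 26), so solve 5x + 11 = 24: x = (24 − 11)/5 = 13/5.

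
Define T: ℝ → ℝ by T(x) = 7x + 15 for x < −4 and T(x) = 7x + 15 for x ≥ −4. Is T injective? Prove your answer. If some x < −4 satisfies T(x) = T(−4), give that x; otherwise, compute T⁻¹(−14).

-29/7

Both pieces are strictly increasing (slopes 7 and 7), so each is injective on its own interval.
The left piece maps (−∞, −4) onto (−∞, −13); the right piece maps [−4, ∞) onto [−13, ∞).
These images are disjoint, so no value is attained by both pieces. Therefore T is injective.
Because the two images are disjoint, no x < −4 has T(x) = T(−4), so we compute T⁻¹(−14): −14 lies in (−∞, −13), so solve 7x + 15 = −14: x = (−14 − 15)/7 = −29/7.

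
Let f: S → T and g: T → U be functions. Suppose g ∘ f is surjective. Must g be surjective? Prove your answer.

surjective

Let c ∈ U. Since g ∘ f is surjective, some a ∈ S has g(f(a)) = c. Then b = f(a) ∈ T satisfies g(b) = c. So g is surjective.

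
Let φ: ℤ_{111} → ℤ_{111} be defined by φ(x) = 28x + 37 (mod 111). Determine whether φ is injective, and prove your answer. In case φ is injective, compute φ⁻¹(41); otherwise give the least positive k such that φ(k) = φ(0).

16

Recall that injectivity means: for all u, v in the domain, φ(u) = φ(v) implies u = v.
Suppose φ(u) = φ(v) in ℤ_{111}. Then 28u + 37 ≡ 28v + 37 (mod 111), therefore 28(u − v) ≡ 0 (mod 111).
Since gcd(28, 111) = 1, 28 is invertible modulo 111, therefore u − v ≡ 0 (mod 111), i.e. u = v.
Hence φ is injective.
We now compute 28⁻¹ mod 111 explicitly. Euclid's algorithm: 111 = 3·28 + 27, 28 = 1·27 + 1; back-substituting gives 1 = 4·28 − 1·111, so 28⁻¹ ≡ 4 (mod 111).
Since φ is injective, we compute φ⁻¹(41): solve 28x + 37 ≡ 41 (mod 111), i.e. 28x ≡ 4 (mod 111).
Multiplying by 28⁻¹ = 4 gives x ≡ 4·4 = 16 ≡ 16 (mod 111).
Check: φ(16) = 28·16 + 37 = 485 = 4·111 + 41 ≡ 41 (mod 111).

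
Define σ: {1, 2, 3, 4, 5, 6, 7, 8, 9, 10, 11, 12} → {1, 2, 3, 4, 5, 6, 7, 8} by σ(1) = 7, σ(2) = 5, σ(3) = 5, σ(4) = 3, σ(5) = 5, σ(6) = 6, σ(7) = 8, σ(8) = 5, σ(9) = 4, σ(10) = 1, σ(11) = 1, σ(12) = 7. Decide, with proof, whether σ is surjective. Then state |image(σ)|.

No element maps to 2, so σ is not surjective.
The image of σ is {1, 3, 4, 5, 6, 7, 8}, which has 7 elements.

7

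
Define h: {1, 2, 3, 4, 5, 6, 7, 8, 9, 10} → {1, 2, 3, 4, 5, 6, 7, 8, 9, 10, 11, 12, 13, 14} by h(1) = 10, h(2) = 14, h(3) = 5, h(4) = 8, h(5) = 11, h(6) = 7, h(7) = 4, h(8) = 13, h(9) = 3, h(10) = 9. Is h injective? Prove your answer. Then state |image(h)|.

The values h(1), …, h(10) are 10, 14, 5, 8, 11, 7, 4, 13, 3, 9 — all distinct.
So h(x_1) = h(x_2) only when x_1 = x_2, and h is injective.
The image of h is {3, 4, 5, 7, 8, 9, 10, 11, 13, 14}, which has 10 elements.

10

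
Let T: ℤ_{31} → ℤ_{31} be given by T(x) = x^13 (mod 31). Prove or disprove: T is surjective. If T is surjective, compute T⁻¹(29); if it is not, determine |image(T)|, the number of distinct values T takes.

Since 31 is prime, the nonzero elements of ℤ_{31} form a cyclic group of order 30.
As gcd(13, 30) = 1, raising to the 13th power is a bijection on this group: if s^13 ≡ t^13 then (st^{−1})^13 = 1, and the only element of order dividing gcd(13, 30) = 1 is 1, so s = t.
With T(0) = 0 this makes T injective on all of ℤ_{31}, hence bijective (finite equal-size domain and codomain). In particular T is surjective.
Since T is surjective, we find the preimage of 29. The inverse of x ↦ x^13 on (ℤ_{31})^× is x ↦ x^7, because 13·7 = 91 = 3·30 + 1 ≡ 1 (mod 30) and x^{30} = 1 for x ≠ 0 (Fermat). So T⁻¹(29) = 29^7 mod 31.
Repeated squaring mod 31: 29^1 ≡ 29, 29^2 ≡ 29² = 841 ≡ 4, 29^4 ≡ 4² = 16. Since 7 = 4 + 2 + 1, 29^7 ≡ 16·4·29: 16·4 = 64 ≡ 2, then 2·29 = 58 ≡ 27. So 29^7 ≡ 27 (mod 31).
Hence T⁻¹(29) = 27.

27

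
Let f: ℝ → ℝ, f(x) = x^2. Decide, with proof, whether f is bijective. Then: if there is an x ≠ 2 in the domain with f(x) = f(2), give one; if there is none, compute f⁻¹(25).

-2

f(2) = 4 = (−2)^2 = f(−2) (since 2 is even), with 2 ≠ −2. So f is not injective, hence not bijective.
For the follow-up, such an x exists: taking x = −2 ∈ ℝ gives f(−2) = 4 = f(2) with −2 ≠ 2.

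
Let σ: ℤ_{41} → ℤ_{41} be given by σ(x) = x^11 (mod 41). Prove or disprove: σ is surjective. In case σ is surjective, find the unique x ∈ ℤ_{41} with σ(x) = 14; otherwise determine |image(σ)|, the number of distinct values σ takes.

Since 41 is prime, the nonzero elements of ℤ_{41} form a cyclic group of order 40.
As gcd(11, 40) = 1, raising to the 11th power is a bijection on this group: if u^11 ≡ v^11 then (uv^{−1})^11 = 1, and the only element of order dividing gcd(11, 40) = 1 is 1, so u = v.
With σ(0) = 0 this makes σ injective on all of ℤ_{41}, hence bijective (finite equal-size domain and codomain). In particular σ is surjective.
Since σ is surjective, we find the preimage of 14. The inverse of x ↦ x^11 on (ℤ_{41})^× is x ↦ x^11, because 11·11 = 121 = 3·40 + 1 ≡ 1 (mod 40) and x^{40} = 1 for x ≠ 0 (Fermat). So σ⁻¹(14) = 14^11 mod 41.
Repeated squaring mod 41: 14^1 ≡ 14, 14^2 ≡ 14² = 196 ≡ 32, 14^4 ≡ 32² = 1024 ≡ 40, 14^8 ≡ 40² = 1600 ≡ 1. Since 11 = 8 + 2 + 1, 14^11 ≡ 1·32·14: 1·32 = 32, then 32·14 = 448 ≡ 38. So 14^11 ≡ 38 (mod 41).
Hence σ⁻¹(14) = 38.

38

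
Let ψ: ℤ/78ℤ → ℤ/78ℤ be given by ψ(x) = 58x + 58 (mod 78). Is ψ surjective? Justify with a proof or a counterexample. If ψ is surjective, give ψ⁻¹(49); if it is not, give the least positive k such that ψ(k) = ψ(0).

Recall that surjectivity means every element of the codomain has a preimage under ψ.
Since gcd(58, 78) = 2, we have 58x ≡ 0 (mod 2) for all x, so ψ(x) ≡ 0 (mod 2).
But 1 ≢ 0 (mod 2), so 1 ∈ ℤ/78ℤ has no preimage. Thus ψ is not surjective.
Since ψ is not surjective, we find the least positive k with ψ(k) = ψ(0): this means 58k ≡ 0 (mod 78), i.e. 78 ∣ 58k. Since gcd(58, 78) = 2, dividing through by 2 this holds exactly when 39 ∣ 29k, and as gcd(29, 39) = 1, exactly when 39 ∣ k.
The smallest positive such k is 39.

39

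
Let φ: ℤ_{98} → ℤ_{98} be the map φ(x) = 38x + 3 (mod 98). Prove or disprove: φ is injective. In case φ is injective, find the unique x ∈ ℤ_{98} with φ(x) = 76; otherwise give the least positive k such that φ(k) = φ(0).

49

By definition, φ is injective if φ(a) = φ(b) implies a = b.
We have gcd(38, 98) = 2 > 1. Taking a = 0 and b = 49: φ(0) = 3 and φ(49) = 38·49 + 3 = 1865 ≡ 3 (mod 98).
So φ(0) = φ(49) while 0 ≠ 49, thus φ is not injective.
Since φ is not injective, we find the least positive k with φ(k) = φ(0): this means 38k ≡ 0 (mod 98), i.e. 98 ∣ 38k. Since gcd(38, 98) = 2, dividing through by 2 this holds exactly when 49 ∣ 19k, and as gcd(19, 49) = 1, exactly when 49 ∣ k.
The smallest positive such k is 49.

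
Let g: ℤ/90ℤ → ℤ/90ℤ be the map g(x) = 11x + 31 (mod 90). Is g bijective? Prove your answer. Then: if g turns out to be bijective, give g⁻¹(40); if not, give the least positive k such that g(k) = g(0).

Suppose g(a) = g(b) in ℤ/90ℤ. Then 11a + 31 ≡ 11b + 31 (mod 90), so 11(a − b) ≡ 0 (mod 90).
Since gcd(11, 90) = 1, 11 is invertible modulo 90, hence a − b ≡ 0 (mod 90), i.e. a = b.
We now compute 11⁻¹ mod 90 explicitly. Euclid's algorithm: 90 = 8·11 + 2, 11 = 5·2 + 1; back-substituting gives 1 = 41·11 − 5·90, so 11⁻¹ ≡ 41 (mod 90).
Then y ↦ 41(y − 31) is a two-sided inverse to g, so every y ∈ ℤ/90ℤ has a preimage.
Thus g is bijective.
Since g is bijective, we find g⁻¹(40): we need 11x ≡ 40 − 31 ≡ 9 (mod 90). Using 11⁻¹ = 41: x ≡ 41·9 = 369 = 4·90 + 9, so x = 9.
Check: g(9) = 11·9 + 31 = 130 = 1·90 + 40 ≡ 40 (mod 90).

9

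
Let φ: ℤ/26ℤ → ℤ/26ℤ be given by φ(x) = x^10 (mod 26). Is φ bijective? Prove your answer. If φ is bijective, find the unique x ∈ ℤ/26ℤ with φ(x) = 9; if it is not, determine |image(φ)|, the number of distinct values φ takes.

φ(12): Repeated squaring mod 26: 12^1 ≡ 12, 12^2 ≡ 12² = 144 ≡ 14, 12^4 ≡ 14² = 196 ≡ 14, 12^8 ≡ 14² = 196 ≡ 14. Since 10 = 8 + 2, 12^10 ≡ 14·14: 14·14 = 196 ≡ 14. So 12^10 ≡ 14 (mod 26).
φ(14): Repeated squaring mod 26: 14^1 ≡ 14, 14^2 ≡ 14² = 196 ≡ 14, 14^4 ≡ 14² = 196 ≡ 14, 14^8 ≡ 14² = 196 ≡ 14. Since 10 = 8 + 2, 14^10 ≡ 14·14: 14·14 = 196 ≡ 14. So 14^10 ≡ 14 (mod 26).
So φ(12) = φ(14) = 14 while 12 ≠ 14, therefore φ is not injective, hence not bijective.
Since φ is not bijective, we determine |image(φ)|. Computing x^10 mod 26 for each x (by repeated squaring, reducing mod 26 at every step), the values φ(0), φ(1), …, φ(25) are: 0, 1, 10, 3, 22, 25, 4, 17, 12, 9, 16, 23, 14, 13, 14, 23, 16, 9, 12, 17, 4, 25, 22, 3, 10, 1.
The distinct values are {0, 1, 3, 4, 9, 10, 12, 13, 14, 16, 17, 22, 23, 25}; there are 14 of them.

14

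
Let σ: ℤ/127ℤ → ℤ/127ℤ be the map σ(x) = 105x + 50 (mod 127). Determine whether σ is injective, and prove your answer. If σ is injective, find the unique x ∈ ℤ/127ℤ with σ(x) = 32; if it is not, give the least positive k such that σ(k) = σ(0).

Recall: σ is injective when σ(u) = σ(v) forces u = v.
Suppose σ(u) = σ(v) in ℤ/127ℤ. Then 105u + 50 ≡ 105v + 50 (mod 127), hence 105(u − v) ≡ 0 (mod 127).
Since gcd(105, 127) = 1, 105 is invertible modulo 127, so u − v ≡ 0 (mod 127), i.e. u = v.
Thus σ is injective.
We now compute 105⁻¹ mod 127 explicitly. Euclid's algorithm: 127 = 1·105 + 22, 105 = 4·22 + 17, 22 = 1·17 + 5, 17 = 3·5 + 2, 5 = 2·2 + 1; back-substituting gives 1 = 75·105 − 62·127, so 105⁻¹ ≡ 75 (mod 127).
Since σ is injective, we compute σ⁻¹(32): solve 105x + 50 ≡ 32 (mod 127), i.e. 105x ≡ 109 (mod 127).
Multiplying by 105⁻¹ = 75 gives x ≡ 75·109 = 8175 = 64·127 + 47 ≡ 47 (mod 127).
Check: σ(47) = 105·47 + 50 = 4985 = 39·127 + 32 ≡ 32 (mod 127).

47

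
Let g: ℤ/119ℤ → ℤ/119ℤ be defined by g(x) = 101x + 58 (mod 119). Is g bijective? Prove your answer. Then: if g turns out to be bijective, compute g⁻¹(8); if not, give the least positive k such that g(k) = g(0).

16

If g(u) = g(v), then 101u ≡ 101v (mod 119). Because gcd(101, 119) = 1, we may cancel 101 to get u ≡ v (mod 119).
We now compute 101⁻¹ mod 119 explicitly. Euclid's algorithm: 119 = 1·101 + 18, 101 = 5·18 + 11, 18 = 1·11 + 7, 11 = 1·7 + 4, 7 = 1·4 + 3, 4 = 1·3 + 1; back-substituting gives 1 = 33·101 − 28·119, so 101⁻¹ ≡ 33 (mod 119).
For any y ∈ ℤ/119ℤ, x = 33(y − 58) mod 119 satisfies g(x) = 101·33(y − 58) + 58 ≡ y (since 101·33 ≡ 1 mod 119). So every y has a preimage.
Hence g is bijective.
Since g is bijective, we find g⁻¹(8): we need 101x ≡ 8 − 58 ≡ 69 (mod 119). Using 101⁻¹ = 33: x ≡ 33·69 = 2277 = 19·119 + 16, so x = 16.
Check: g(16) = 101·16 + 58 = 1674 = 14·119 + 8 ≡ 8 (mod 119).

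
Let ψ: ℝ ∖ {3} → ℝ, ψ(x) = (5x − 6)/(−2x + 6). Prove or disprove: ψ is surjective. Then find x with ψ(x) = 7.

If ψ(x) = −5/2, cross-multiplying gives −2(5x − 6) = 5(−2x + 6), which simplifies to 12 = 30 — false.  So −5/2 has no preimage and ψ is not surjective.
Solving ψ(x) = 7: cross-multiplying gives 5x − 6 = 7(−2x + 6), which rearranges to 19x = 48, so x = 48/19.

48/19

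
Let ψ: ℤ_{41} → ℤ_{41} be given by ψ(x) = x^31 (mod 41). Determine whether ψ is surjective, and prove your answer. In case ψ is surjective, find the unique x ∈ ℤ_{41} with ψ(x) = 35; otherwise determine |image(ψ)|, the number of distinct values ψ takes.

Since 41 is prime, the nonzero elements of ℤ_{41} form a cyclic group of order 40.
As gcd(31, 40) = 1, raising to the 31st power is a bijection on this group: if x_1^31 ≡ x_2^31 then (x_1x_2^{−1})^31 = 1, and the only element of order dividing gcd(31, 40) = 1 is 1, so x_1 = x_2.
With ψ(0) = 0 this makes ψ injective on all of ℤ_{41}, hence bijective (finite equal-size domain and codomain). In particular ψ is surjective.
Since ψ is surjective, we find the preimage of 35. The inverse of x ↦ x^31 on (ℤ_{41})^× is x ↦ x^31, because 31·31 = 961 = 24·40 + 1 ≡ 1 (mod 40) and x^{40} = 1 for x ≠ 0 (Fermat). So ψ⁻¹(35) = 35^31 mod 41.
Repeated squaring mod 41: 35^1 ≡ 35, 35^2 ≡ 35² = 1225 ≡ 36, 35^4 ≡ 36² = 1296 ≡ 25, 35^8 ≡ 25² = 625 ≡ 10, 35^16 ≡ 10² = 100 ≡ 18. Since 31 = 16 + 8 + 4 + 2 + 1, 35^31 ≡ 18·10·25·36·35: 18·10 = 180 ≡ 16, then 16·25 = 400 ≡ 31, then 31·36 = 1116 ≡ 9, then 9·35 = 315 ≡ 28. So 35^31 ≡ 28 (mod 41).
Hence ψ⁻¹(35) = 28.

28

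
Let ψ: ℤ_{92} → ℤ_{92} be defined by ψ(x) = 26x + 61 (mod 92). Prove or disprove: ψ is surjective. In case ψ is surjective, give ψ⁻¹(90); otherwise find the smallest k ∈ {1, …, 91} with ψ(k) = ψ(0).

By definition, surjectivity means every element of the codomain has a preimage under ψ.
Since gcd(26, 92) = 2, we have 26x ≡ 0 (mod 2) for all x, so ψ(x) ≡ 1 (mod 2).
But 0 ≢ 1 (mod 2), so 0 ∈ ℤ_{92} has no preimage. So ψ is not surjective.
Since ψ is not surjective, we find the least positive k with ψ(k) = ψ(0): this means 26k ≡ 0 (mod 92), i.e. 92 ∣ 26k. Since gcd(26, 92) = 2, dividing through by 2 this holds exactly when 46 ∣ 13k, and as gcd(13, 46) = 1, exactly when 46 ∣ k.
The smallest positive such k is 46.

46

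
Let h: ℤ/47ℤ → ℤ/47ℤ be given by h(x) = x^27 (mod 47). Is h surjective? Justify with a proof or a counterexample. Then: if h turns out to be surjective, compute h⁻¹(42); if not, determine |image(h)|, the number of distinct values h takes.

Since 47 is prime, the nonzero elements of ℤ/47ℤ form a cyclic group of order 46.
As gcd(27, 46) = 1, raising to the 27th power is a bijection on this group: if x_1^27 ≡ x_2^27 then (x_1x_2^{−1})^27 = 1, and the only element of order dividing gcd(27, 46) = 1 is 1, so x_1 = x_2.
With h(0) = 0 this makes h injective on all of ℤ/47ℤ, hence bijective (finite equal-size domain and codomain). In particular h is surjective.
Since h is surjective, we find the preimage of 42. The inverse of x ↦ x^27 on (ℤ/47ℤ)^× is x ↦ x^29, because 27·29 = 783 = 17·46 + 1 ≡ 1 (mod 46) and x^{46} = 1 for x ≠ 0 (Fermat). So h⁻¹(42) = 42^29 mod 47.
Repeated squaring mod 47: 42^1 ≡ 42, 42^2 ≡ 42² = 1764 ≡ 25, 42^4 ≡ 25² = 625 ≡ 14, 42^8 ≡ 14² = 196 ≡ 8, 42^16 ≡ 8² = 64 ≡ 17. Since 29 = 16 + 8 + 4 + 1, 42^29 ≡ 17·8·14·42: 17·8 = 136 ≡ 42, then 42·14 = 588 ≡ 24, then 24·42 = 1008 ≡ 21. So 42^29 ≡ 21 (mod 47).
Hence h⁻¹(42) = 21.

21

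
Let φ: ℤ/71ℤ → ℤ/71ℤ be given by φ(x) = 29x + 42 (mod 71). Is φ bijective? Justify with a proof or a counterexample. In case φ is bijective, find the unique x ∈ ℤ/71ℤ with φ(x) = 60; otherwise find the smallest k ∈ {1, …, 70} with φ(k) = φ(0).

30

If φ(u) = φ(v), then 29u ≡ 29v (mod 71). Because gcd(29, 71) = 1, we may cancel 29 to get u ≡ v (mod 71).
We now compute 29⁻¹ mod 71 explicitly. Euclid's algorithm: 71 = 2·29 + 13, 29 = 2·13 + 3, 13 = 4·3 + 1; back-substituting gives 1 = 49·29 − 20·71, so 29⁻¹ ≡ 49 (mod 71).
Then y ↦ 49(y − 42) is a two-sided inverse to φ, so every y ∈ ℤ/71ℤ has a preimage.
So φ is bijective.
Since φ is bijective, we find φ⁻¹(60): we need 29x ≡ 60 − 42 ≡ 18 (mod 71). Using 29⁻¹ = 49: x ≡ 49·18 = 882 = 12·71 + 30, so x = 30.
Check: φ(30) = 29·30 + 42 = 912 = 12·71 + 60 ≡ 60 (mod 71).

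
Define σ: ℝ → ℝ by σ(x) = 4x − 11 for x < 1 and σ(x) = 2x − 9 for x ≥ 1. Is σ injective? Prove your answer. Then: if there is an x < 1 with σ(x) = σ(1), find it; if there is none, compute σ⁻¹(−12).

Both pieces are strictly increasing (slopes 4 and 2), so each is injective on its own interval.
The left piece maps (−∞, 1) onto (−∞, −7); the right piece maps [1, ∞) onto [−7, ∞).
These images are disjoint, so no value is attained by both pieces. So σ is injective.
Because the two images are disjoint, no x < 1 has σ(x) = σ(1), so we compute σ⁻¹(−12): −12 lies in (−∞, −7), so solve 4x − 11 = −12: x = (−12 + 11)/4 = −1/4.

-1/4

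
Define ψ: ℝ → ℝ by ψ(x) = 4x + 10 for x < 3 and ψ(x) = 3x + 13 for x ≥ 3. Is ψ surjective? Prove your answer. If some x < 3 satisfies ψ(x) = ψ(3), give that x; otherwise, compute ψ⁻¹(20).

5/2

Both pieces are strictly increasing (slopes 4 and 3), so each is injective on its own interval.
The left piece maps (−∞, 3) onto (−∞, 22); the right piece maps [3, ∞) onto [22, ∞).
These images together cover ℝ, so ψ is surjective.
Because the two images are disjoint, no x < 3 has ψ(x) = ψ(3), so we compute ψ⁻¹(20): 20 lies in (−∞, 22), so solve 4x + 10 = 20: x = (20 − 10)/4 = 5/2.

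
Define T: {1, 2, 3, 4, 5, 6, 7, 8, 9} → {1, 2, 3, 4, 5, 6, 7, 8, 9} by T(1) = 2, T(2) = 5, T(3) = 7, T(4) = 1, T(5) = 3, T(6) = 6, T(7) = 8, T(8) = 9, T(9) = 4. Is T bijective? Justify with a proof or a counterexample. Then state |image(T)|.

9

The values 2, 5, 7, 1, 3, 6, 8, 9, 4 are a permutation of {1, 2, 3, 4, 5, 6, 7, 8, 9}: each element appears exactly once.
So T is injective and surjective, hence bijective.
The image of T is {1, 2, 3, 4, 5, 6, 7, 8, 9}, which has 9 elements.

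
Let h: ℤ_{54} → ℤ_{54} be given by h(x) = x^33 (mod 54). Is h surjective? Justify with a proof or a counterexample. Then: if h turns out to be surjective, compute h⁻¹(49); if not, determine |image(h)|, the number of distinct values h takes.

14

h(0) = 0^33 = 0.
h(6): Repeated squaring mod 54: 6^1 ≡ 6, 6^2 ≡ 6² = 36, 6^4 ≡ 36² = 1296 ≡ 0, 6^8 ≡ 0² = 0, 6^16 ≡ 0² = 0, 6^32 ≡ 0² = 0. Since 33 = 32 + 1, 6^33 ≡ 0·6: 0·6 = 0. So 6^33 ≡ 0 (mod 54).
So h(0) = h(6) = 0 while 0 ≠ 6, hence h is not injective.
A non-injective map from the 54-element set ℤ_{54} to itself takes at most 53 distinct values, so it cannot be surjective. Hence h is not surjective.
Since h is not surjective, we determine |image(h)|. Computing x^33 mod 54 for each x (by repeated squaring, reducing mod 54 at every step), the values h(0), h(1), …, h(53) are: 0, 1, 44, 27, 46, 35, 0, 37, 26, 27, 28, 17, 0, 19, 8, 27, 10, 53, 0, 1, 44, 27, 46, 35, 0, 37, 26, 27, 28, 17, 0, 19, 8, 27, 10, 53, 0, 1, 44, 27, 46, 35, 0, 37, 26, 27, 28, 17, 0, 19, 8, 27, 10, 53.
The distinct values are {0, 1, 8, 10, 17, 19, 26, 27, 28, 35, 37, 44, 46, 53}; there are 14 of them.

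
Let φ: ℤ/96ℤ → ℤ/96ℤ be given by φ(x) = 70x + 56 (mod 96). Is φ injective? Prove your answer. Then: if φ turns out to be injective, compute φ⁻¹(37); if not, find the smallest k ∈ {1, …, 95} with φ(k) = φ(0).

We have gcd(70, 96) = 2 > 1. Taking s = 0 and t = 48: φ(0) = 56 and φ(48) = 70·48 + 56 = 3416 ≡ 56 (mod 96).
So φ(0) = φ(48) while 0 ≠ 48, hence φ is not injective.
Since φ is not injective, we find the least positive k with φ(k) = φ(0): this means 70k ≡ 0 (mod 96), i.e. 96 ∣ 70k. Since gcd(70, 96) = 2, dividing through by 2 this holds exactly when 48 ∣ 35k, and as gcd(35, 48) = 1, exactly when 48 ∣ k.
The smallest positive such k is 48.

48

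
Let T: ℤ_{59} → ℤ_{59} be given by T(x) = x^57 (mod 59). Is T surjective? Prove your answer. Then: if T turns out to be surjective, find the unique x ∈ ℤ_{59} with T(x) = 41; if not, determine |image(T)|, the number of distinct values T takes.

36

Since 59 is prime, the nonzero elements of ℤ_{59} form a cyclic group of order 58.
As gcd(57, 58) = 1, raising to the 57th power is a bijection on this group: if u^57 ≡ v^57 then (uv^{−1})^57 = 1, and the only element of order dividing gcd(57, 58) = 1 is 1, so u = v.
With T(0) = 0 this makes T injective on all of ℤ_{59}, hence bijective (finite equal-size domain and codomain). In particular T is surjective.
Since T is surjective, we find the preimage of 41. The inverse of x ↦ x^57 on (ℤ_{59})^× is x ↦ x^57, because 57·57 = 3249 = 56·58 + 1 ≡ 1 (mod 58) and x^{58} = 1 for x ≠ 0 (Fermat). So T⁻¹(41) = 41^57 mod 59.
Repeated squaring mod 59: 41^1 ≡ 41, 41^2 ≡ 41² = 1681 ≡ 29, 41^4 ≡ 29² = 841 ≡ 15, 41^8 ≡ 15² = 225 ≡ 48, 41^16 ≡ 48² = 2304 ≡ 3, 41^32 ≡ 3² = 9. Since 57 = 32 + 16 + 8 + 1, 41^57 ≡ 9·3·48·41: 9·3 = 27, then 27·48 = 1296 ≡ 57, then 57·41 = 2337 ≡ 36. So 41^57 ≡ 36 (mod 59).
Hence T⁻¹(41) = 36.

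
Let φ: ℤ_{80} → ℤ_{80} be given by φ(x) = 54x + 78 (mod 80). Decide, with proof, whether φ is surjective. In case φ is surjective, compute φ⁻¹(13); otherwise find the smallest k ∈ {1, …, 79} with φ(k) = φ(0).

40

Recall that surjectivity means every element of the codomain has a preimage under φ.
Since gcd(54, 80) = 2, we have 54x ≡ 0 (mod 2) for all x, so φ(x) ≡ 0 (mod 2).
But 1 ≢ 0 (mod 2), so 1 ∈ ℤ_{80} has no preimage. Therefore φ is not surjective.
Since φ is not surjective, we find the least positive k with φ(k) = φ(0): this means 54k ≡ 0 (mod 80), i.e. 80 ∣ 54k. Since gcd(54, 80) = 2, dividing through by 2 this holds exactly when 40 ∣ 27k, and as gcd(27, 40) = 1, exactly when 40 ∣ k.
The smallest positive such k is 40.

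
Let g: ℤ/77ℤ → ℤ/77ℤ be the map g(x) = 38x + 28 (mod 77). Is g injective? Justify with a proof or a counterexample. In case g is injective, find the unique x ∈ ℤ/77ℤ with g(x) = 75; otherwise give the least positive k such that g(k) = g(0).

60

If g(a) = g(b), then 38a ≡ 38b (mod 77). Because gcd(38, 77) = 1, we may cancel 38 to get a ≡ b (mod 77).
Therefore g is injective.
We now compute 38⁻¹ mod 77 explicitly. Euclid's algorithm: 77 = 2·38 + 1; back-substituting gives 1 = 75·38 − 37·77, so 38⁻¹ ≡ 75 (mod 77).
Since g is injective, we find g⁻¹(75): we need 38x ≡ 75 − 28 ≡ 47 (mod 77). Using 38⁻¹ = 75: x ≡ 75·47 = 3525 = 45·77 + 60, so x = 60.
Check: g(60) = 38·60 + 28 = 2308 = 29·77 + 75 ≡ 75 (mod 77).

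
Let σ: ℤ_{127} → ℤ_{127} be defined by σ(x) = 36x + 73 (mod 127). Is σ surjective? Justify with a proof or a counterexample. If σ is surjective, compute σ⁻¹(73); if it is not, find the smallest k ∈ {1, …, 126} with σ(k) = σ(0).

Since gcd(36, 127) = 1, 36 is invertible modulo 127. Euclid's algorithm: 127 = 3·36 + 19, 36 = 1·19 + 17, 19 = 1·17 + 2, 17 = 8·2 + 1; back-substituting gives 1 = 60·36 − 17·127, so 36⁻¹ ≡ 60 (mod 127).
For any y ∈ ℤ_{127}, x = 60(y − 73) mod 127 satisfies σ(x) = 36·60(y − 73) + 73 ≡ y (since 36·60 ≡ 1 mod 127). So every y has a preimage.
Hence σ is surjective.
Since σ is surjective, we find σ⁻¹(73): we need 36x ≡ 73 − 73 ≡ 0 (mod 127). Using 36⁻¹ = 60: x ≡ 60·0 = 0, so x = 0.
Check: σ(0) = 36·0 + 73 = 73 ≡ 73 (mod 127).

0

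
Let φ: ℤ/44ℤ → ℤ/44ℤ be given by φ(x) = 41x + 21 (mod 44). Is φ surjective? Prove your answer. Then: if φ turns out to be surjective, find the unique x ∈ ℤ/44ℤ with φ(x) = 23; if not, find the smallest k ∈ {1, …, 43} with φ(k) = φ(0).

Recall that φ is surjective if every y in the codomain equals φ(x) for some x in the domain.
Since gcd(41, 44) = 1, 41 is invertible modulo 44. Euclid's algorithm: 44 = 1·41 + 3, 41 = 13·3 + 2, 3 = 1·2 + 1; back-substituting gives 1 = 29·41 − 27·44, so 41⁻¹ ≡ 29 (mod 44).
For any y ∈ ℤ/44ℤ, x = 29(y − 21) mod 44 satisfies φ(x) = 41·29(y − 21) + 21 ≡ y (since 41·29 ≡ 1 mod 44). So every y has a preimage.
Thus φ is surjective.
Since φ is surjective, we compute φ⁻¹(23): solve 41x + 21 ≡ 23 (mod 44), i.e. 41x ≡ 2 (mod 44).
Multiplying by 41⁻¹ = 29 gives x ≡ 29·2 = 58 = 1·44 + 14 ≡ 14 (mod 44).
Check: φ(14) = 41·14 + 21 = 595 = 13·44 + 23 ≡ 23 (mod 44).

14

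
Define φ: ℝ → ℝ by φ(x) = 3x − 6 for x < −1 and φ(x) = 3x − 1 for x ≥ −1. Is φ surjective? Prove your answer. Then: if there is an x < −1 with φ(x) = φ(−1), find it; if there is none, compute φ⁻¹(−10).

Both pieces are strictly increasing (slopes 3 and 3), so each is injective on its own interval.
The left piece maps (−∞, −1) onto (−∞, −9); the right piece maps [−1, ∞) onto [−4, ∞).
The union (−∞, −9) ∪ [−4, ∞) omits the interval between −9 and −4; in particular −9 has no preimage. So φ is not surjective.
Because the two images are disjoint, no x < −1 has φ(x) = φ(−1), so we compute φ⁻¹(−10): −10 lies in (−∞, −9), so solve 3x − 6 = −10: x = (−10 + 6)/3 = −4/3.

-4/3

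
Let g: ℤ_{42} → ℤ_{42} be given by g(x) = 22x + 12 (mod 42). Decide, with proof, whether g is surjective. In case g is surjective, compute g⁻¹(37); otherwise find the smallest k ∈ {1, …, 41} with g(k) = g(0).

Recall that surjectivity means every element of the codomain has a preimage under g.
Since gcd(22, 42) = 2, we have 22x ≡ 0 (mod 2) for all x, so g(x) ≡ 0 (mod 2).
But 1 ≢ 0 (mod 2), so 1 ∈ ℤ_{42} has no preimage. Hence g is not surjective.
Since g is not surjective, we find the least positive k with g(k) = g(0): this means 22k ≡ 0 (mod 42), i.e. 42 ∣ 22k. Since gcd(22, 42) = 2, dividing through by 2 this holds exactly when 21 ∣ 11k, and as gcd(11, 21) = 1, exactly when 21 ∣ k.
The smallest positive such k is 21.

21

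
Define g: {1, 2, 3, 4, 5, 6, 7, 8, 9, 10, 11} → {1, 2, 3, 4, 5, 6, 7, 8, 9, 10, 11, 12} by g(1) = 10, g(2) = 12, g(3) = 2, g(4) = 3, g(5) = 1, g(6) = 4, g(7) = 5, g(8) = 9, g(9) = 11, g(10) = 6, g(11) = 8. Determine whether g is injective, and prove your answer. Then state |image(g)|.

The values g(1), …, g(11) are 10, 12, 2, 3, 1, 4, 5, 9, 11, 6, 8 — all distinct.
So g(x_1) = g(x_2) only when x_1 = x_2, and g is injective.
The image of g is {1, 2, 3, 4, 5, 6, 8, 9, 10, 11, 12}, which has 11 elements.

11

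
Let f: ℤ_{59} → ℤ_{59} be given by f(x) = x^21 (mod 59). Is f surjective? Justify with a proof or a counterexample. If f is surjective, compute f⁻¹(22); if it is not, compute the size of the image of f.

Since 59 is prime, the nonzero elements of ℤ_{59} form a cyclic group of order 58.
As gcd(21, 58) = 1, raising to the 21st power is a bijection on this group: if a^21 ≡ b^21 then (ab^{−1})^21 = 1, and the only element of order dividing gcd(21, 58) = 1 is 1, so a = b.
With f(0) = 0 this makes f injective on all of ℤ_{59}, hence bijective (finite equal-size domain and codomain). In particular f is surjective.
Since f is surjective, we find the preimage of 22. The inverse of x ↦ x^21 on (ℤ_{59})^× is x ↦ x^47, because 21·47 = 987 = 17·58 + 1 ≡ 1 (mod 58) and x^{58} = 1 for x ≠ 0 (Fermat). So f⁻¹(22) = 22^47 mod 59.
Repeated squaring mod 59: 22^1 ≡ 22, 22^2 ≡ 22² = 484 ≡ 12, 22^4 ≡ 12² = 144 ≡ 26, 22^8 ≡ 26² = 676 ≡ 27, 22^16 ≡ 27² = 729 ≡ 21, 22^32 ≡ 21² = 441 ≡ 28. Since 47 = 32 + 8 + 4 + 2 + 1, 22^47 ≡ 28·27·26·12·22: 28·27 = 756 ≡ 48, then 48·26 = 1248 ≡ 9, then 9·12 = 108 ≡ 49, then 49·22 = 1078 ≡ 16. So 22^47 ≡ 16 (mod 59).
Hence f⁻¹(22) = 16.

16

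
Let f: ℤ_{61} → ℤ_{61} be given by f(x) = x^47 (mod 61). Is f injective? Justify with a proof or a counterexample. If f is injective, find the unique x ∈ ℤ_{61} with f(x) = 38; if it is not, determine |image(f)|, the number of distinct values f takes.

33

Since 61 is prime, the nonzero elements of ℤ_{61} form a cyclic group of order 60.
As gcd(47, 60) = 1, raising to the 47th power is a bijection on this group: if s^47 ≡ t^47 then (st^{−1})^47 = 1, and the only element of order dividing gcd(47, 60) = 1 is 1, so s = t.
With f(0) = 0 this makes f injective on all of ℤ_{61}, hence bijective (finite equal-size domain and codomain). In particular f is injective.
Since f is injective, we find the preimage of 38. The inverse of x ↦ x^47 on (ℤ_{61})^× is x ↦ x^23, because 47·23 = 1081 = 18·60 + 1 ≡ 1 (mod 60) and x^{60} = 1 for x ≠ 0 (Fermat). So f⁻¹(38) = 38^23 mod 61.
Repeated squaring mod 61: 38^1 ≡ 38, 38^2 ≡ 38² = 1444 ≡ 41, 38^4 ≡ 41² = 1681 ≡ 34, 38^8 ≡ 34² = 1156 ≡ 58, 38^16 ≡ 58² = 3364 ≡ 9. Since 23 = 16 + 4 + 2 + 1, 38^23 ≡ 9·34·41·38: 9·34 = 306 ≡ 1, then 1·41 = 41, then 41·38 = 1558 ≡ 33. So 38^23 ≡ 33 (mod 61).
Hence f⁻¹(38) = 33.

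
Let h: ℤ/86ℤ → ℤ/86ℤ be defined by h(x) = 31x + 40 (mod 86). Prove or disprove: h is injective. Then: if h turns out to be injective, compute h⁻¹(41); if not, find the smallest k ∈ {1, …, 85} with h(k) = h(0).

Recall that injectivity means: for all u, v in the domain, h(u) = h(v) implies u = v.
If h(u) = h(v), then 31u ≡ 31v (mod 86). Because gcd(31, 86) = 1, we may cancel 31 to get u ≡ v (mod 86).
So h is injective.
We now compute 31⁻¹ mod 86 explicitly. Euclid's algorithm: 86 = 2·31 + 24, 31 = 1·24 + 7, 24 = 3·7 + 3, 7 = 2·3 + 1; back-substituting gives 1 = 25·31 − 9·86, so 31⁻¹ ≡ 25 (mod 86).
Since h is injective, we compute h⁻¹(41): solve 31x + 40 ≡ 41 (mod 86), i.e. 31x ≡ 1 (mod 86).
Multiplying by 31⁻¹ = 25 gives x ≡ 25·1 = 25 ≡ 25 (mod 86).
Check: h(25) = 31·25 + 40 = 815 = 9·86 + 41 ≡ 41 (mod 86).

25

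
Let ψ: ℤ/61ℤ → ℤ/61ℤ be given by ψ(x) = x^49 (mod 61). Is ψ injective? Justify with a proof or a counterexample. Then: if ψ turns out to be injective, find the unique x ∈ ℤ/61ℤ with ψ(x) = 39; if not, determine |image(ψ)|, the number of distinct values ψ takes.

45

Since 61 is prime, the nonzero elements of ℤ/61ℤ form a cyclic group of order 60.
As gcd(49, 60) = 1, raising to the 49th power is a bijection on this group: if x_1^49 ≡ x_2^49 then (x_1x_2^{−1})^49 = 1, and the only element of order dividing gcd(49, 60) = 1 is 1, so x_1 = x_2.
With ψ(0) = 0 this makes ψ injective on all of ℤ/61ℤ, hence bijective (finite equal-size domain and codomain). In particular ψ is injective.
Since ψ is injective, we find the preimage of 39. The inverse of x ↦ x^49 on (ℤ/61ℤ)^× is x ↦ x^49, because 49·49 = 2401 = 40·60 + 1 ≡ 1 (mod 60) and x^{60} = 1 for x ≠ 0 (Fermat). So ψ⁻¹(39) = 39^49 mod 61.
Repeated squaring mod 61: 39^1 ≡ 39, 39^2 ≡ 39² = 1521 ≡ 57, 39^4 ≡ 57² = 3249 ≡ 16, 39^8 ≡ 16² = 256 ≡ 12, 39^16 ≡ 12² = 144 ≡ 22, 39^32 ≡ 22² = 484 ≡ 57. Since 49 = 32 + 16 + 1, 39^49 ≡ 57·22·39: 57·22 = 1254 ≡ 34, then 34·39 = 1326 ≡ 45. So 39^49 ≡ 45 (mod 61).
Hence ψ⁻¹(39) = 45.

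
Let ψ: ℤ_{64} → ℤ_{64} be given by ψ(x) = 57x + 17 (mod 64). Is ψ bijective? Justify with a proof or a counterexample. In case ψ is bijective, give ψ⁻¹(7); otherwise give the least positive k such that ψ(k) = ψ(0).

38

Recall that ψ is injective when ψ(s) = ψ(t) forces s = t.
If ψ(s) = ψ(t), then 57s ≡ 57t (mod 64). Because gcd(57, 64) = 1, we may cancel 57 to get s ≡ t (mod 64).
We now compute 57⁻¹ mod 64 explicitly. Euclid's algorithm: 64 = 1·57 + 7, 57 = 8·7 + 1; back-substituting gives 1 = 9·57 − 8·64, so 57⁻¹ ≡ 9 (mod 64).
For any y ∈ ℤ_{64}, x = 9(y − 17) mod 64 satisfies ψ(x) = 57·9(y − 17) + 17 ≡ y (since 57·9 ≡ 1 mod 64). So every y has a preimage.
So ψ is bijective.
Since ψ is bijective, we find ψ⁻¹(7): we need 57x ≡ 7 − 17 ≡ 54 (mod 64). Using 57⁻¹ = 9: x ≡ 9·54 = 486 = 7·64 + 38, so x = 38.
Check: ψ(38) = 57·38 + 17 = 2183 = 34·64 + 7 ≡ 7 (mod 64).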